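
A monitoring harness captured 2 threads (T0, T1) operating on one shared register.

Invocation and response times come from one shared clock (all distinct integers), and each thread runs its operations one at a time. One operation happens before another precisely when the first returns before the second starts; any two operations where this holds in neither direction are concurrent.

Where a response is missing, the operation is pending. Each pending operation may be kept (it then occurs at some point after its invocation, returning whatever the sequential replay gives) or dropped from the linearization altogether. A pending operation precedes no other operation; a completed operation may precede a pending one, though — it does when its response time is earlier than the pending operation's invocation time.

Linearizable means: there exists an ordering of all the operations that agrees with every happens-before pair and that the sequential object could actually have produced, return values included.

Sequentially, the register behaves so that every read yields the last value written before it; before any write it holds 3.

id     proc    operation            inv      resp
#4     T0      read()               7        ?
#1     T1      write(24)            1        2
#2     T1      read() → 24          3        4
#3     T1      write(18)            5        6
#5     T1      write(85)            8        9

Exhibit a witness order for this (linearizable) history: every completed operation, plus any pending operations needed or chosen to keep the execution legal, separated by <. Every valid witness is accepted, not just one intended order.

after step 1 (#1 write(24)): value 24
after step 2 (#2 read() → 24): value 24
after step 3 (#3 write(18)): value 18
after step 4 (#4 read() (pending, included)): value 18
after step 5 (#5 write(85)): value 85

#1 < #2 < #3 < #4 < #5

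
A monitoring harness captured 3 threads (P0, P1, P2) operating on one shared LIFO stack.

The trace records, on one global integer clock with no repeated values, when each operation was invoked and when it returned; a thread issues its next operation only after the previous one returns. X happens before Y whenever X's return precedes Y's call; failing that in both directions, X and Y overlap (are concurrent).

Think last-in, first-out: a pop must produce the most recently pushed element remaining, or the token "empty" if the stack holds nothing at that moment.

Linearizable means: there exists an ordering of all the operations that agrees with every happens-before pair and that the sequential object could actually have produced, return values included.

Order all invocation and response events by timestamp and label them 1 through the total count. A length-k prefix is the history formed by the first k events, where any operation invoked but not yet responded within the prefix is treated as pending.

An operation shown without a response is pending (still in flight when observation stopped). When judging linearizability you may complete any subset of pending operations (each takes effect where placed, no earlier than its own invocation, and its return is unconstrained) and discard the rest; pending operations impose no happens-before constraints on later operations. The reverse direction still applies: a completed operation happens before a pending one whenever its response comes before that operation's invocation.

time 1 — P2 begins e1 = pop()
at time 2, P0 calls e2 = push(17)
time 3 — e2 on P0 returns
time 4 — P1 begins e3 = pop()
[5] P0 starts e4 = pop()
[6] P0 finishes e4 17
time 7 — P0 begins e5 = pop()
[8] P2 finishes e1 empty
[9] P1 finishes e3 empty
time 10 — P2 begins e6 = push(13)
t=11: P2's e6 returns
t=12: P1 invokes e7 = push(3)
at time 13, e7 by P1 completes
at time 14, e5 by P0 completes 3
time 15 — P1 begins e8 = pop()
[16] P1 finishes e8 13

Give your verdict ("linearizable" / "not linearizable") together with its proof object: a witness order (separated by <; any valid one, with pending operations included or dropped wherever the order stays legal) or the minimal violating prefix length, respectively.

after step 1 (e1 pop() → empty): stack <>
after step 2 (e2 push(17)): stack <17>
after step 3 (e4 pop() → 17): stack <>
after step 4 (e3 pop() → empty): stack <>
after step 5 (e6 push(13)): stack <13>
after step 6 (e7 push(3)): stack <13,3>
after step 7 (e5 pop() → 3): stack <13>
after step 8 (e8 pop() → 13): stack <>

linearizable — witness: e1 < e2 < e4 < e3 < e6 < e7 < e5 < e8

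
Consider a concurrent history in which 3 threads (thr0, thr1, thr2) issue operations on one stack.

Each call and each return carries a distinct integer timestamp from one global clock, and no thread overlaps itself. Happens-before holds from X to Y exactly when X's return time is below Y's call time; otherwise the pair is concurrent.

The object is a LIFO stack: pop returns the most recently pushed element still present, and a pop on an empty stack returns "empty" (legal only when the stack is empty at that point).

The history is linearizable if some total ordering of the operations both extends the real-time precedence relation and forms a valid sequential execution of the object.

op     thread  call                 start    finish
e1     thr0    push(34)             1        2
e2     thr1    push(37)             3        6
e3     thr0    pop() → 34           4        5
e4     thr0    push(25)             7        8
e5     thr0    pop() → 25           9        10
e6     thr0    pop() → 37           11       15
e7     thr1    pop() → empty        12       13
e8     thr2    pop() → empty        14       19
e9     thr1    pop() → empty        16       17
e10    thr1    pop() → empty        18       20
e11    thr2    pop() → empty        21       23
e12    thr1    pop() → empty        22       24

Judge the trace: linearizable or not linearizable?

one valid linearization: e1, e3, e2, e4, e5, e6, e7, e8, e9, e10, e11, e12
after step 1 (e1 push(34)): stack <34>
after step 2 (e3 pop() → 34): stack <>
after step 3 (e2 push(37)): stack <37>
after step 4 (e4 push(25)): stack <37,25>
after step 5 (e5 pop() → 25): stack <37>
after step 6 (e6 pop() → 37): stack <>
after step 7 (e7 pop() → empty): stack <>
after step 8 (e8 pop() → empty): stack <>
after step 9 (e9 pop() → empty): stack <>
after step 10 (e10 pop() → empty): stack <>
after step 11 (e11 pop() → empty): stack <>
after step 12 (e12 pop() → empty): stack <>

linearizable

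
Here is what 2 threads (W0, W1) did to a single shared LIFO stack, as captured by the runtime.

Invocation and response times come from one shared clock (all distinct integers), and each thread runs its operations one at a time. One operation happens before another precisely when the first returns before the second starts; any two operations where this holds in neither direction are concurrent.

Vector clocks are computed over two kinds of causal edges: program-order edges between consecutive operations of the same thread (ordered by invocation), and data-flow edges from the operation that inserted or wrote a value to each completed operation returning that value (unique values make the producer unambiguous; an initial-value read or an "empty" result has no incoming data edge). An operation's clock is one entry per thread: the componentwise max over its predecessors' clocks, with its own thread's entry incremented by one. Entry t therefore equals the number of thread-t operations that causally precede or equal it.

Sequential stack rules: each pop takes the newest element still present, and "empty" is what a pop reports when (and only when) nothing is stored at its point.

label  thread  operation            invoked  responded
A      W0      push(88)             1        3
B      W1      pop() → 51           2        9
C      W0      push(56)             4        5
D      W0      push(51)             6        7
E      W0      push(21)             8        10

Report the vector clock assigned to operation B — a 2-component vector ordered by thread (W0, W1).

A, invoked 1, has no incoming edges; only W0's bump applies → (1, 0)
invoked at 4, C merges VC(A)=(1, 0) and bumps W0's slot → (2, 0)
invoked at 6, D merges VC(C)=(2, 0) and bumps W0's slot → (3, 0)
invoked at 2, B merges VC(D)=(3, 0) and bumps W1's slot → (3, 1)
invoked at 8, E merges VC(D)=(3, 0) and bumps W0's slot → (4, 0)
target: VC(B) = (3, 1)

(3, 1)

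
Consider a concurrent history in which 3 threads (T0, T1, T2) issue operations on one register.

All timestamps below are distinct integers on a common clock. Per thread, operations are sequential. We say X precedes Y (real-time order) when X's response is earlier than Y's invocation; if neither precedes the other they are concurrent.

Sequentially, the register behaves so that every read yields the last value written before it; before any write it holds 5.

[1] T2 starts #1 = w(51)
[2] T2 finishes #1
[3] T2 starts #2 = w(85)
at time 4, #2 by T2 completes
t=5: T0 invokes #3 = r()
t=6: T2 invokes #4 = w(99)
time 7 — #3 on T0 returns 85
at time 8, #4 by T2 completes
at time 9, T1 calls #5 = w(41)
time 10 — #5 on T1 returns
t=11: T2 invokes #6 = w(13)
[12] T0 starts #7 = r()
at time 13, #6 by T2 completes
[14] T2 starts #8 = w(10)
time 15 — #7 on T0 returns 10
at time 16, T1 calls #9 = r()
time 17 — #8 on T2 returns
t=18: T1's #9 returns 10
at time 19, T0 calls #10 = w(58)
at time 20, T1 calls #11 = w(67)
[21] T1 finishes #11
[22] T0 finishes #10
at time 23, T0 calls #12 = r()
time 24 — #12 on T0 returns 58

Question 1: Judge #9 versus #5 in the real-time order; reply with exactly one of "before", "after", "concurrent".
Answer: after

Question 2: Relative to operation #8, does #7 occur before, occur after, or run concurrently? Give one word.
Answer: concurrent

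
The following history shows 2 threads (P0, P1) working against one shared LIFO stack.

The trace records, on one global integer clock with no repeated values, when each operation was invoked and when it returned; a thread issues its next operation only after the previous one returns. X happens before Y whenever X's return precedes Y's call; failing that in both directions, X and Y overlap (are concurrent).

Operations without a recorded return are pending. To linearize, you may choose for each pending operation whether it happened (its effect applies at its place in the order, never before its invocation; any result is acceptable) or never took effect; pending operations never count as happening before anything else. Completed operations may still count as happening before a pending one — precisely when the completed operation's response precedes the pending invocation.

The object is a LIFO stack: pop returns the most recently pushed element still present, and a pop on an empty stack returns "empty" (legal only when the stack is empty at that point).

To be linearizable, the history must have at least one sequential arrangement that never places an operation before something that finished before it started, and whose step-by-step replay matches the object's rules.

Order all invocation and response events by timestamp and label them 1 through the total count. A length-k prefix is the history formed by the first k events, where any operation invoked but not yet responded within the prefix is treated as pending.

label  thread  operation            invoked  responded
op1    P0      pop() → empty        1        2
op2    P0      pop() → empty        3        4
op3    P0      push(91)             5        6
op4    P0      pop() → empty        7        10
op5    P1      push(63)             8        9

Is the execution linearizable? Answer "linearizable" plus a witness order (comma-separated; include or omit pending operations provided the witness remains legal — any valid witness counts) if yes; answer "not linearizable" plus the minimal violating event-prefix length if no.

through event 9 a valid linearization exists; event 10 (op4 responding at time 10) ends that
the 5 completed operations admit 2 real-time orders; each fails the LIFO stack replay
for example op1, op2, op3, op4, op5 fails at step 4: op4 pop() → empty is not legal there
for example op1, op2, op3, op5, op4 fails at step 5: op4 pop() → empty is not legal there

not linearizable — minimal violating prefix: 10 events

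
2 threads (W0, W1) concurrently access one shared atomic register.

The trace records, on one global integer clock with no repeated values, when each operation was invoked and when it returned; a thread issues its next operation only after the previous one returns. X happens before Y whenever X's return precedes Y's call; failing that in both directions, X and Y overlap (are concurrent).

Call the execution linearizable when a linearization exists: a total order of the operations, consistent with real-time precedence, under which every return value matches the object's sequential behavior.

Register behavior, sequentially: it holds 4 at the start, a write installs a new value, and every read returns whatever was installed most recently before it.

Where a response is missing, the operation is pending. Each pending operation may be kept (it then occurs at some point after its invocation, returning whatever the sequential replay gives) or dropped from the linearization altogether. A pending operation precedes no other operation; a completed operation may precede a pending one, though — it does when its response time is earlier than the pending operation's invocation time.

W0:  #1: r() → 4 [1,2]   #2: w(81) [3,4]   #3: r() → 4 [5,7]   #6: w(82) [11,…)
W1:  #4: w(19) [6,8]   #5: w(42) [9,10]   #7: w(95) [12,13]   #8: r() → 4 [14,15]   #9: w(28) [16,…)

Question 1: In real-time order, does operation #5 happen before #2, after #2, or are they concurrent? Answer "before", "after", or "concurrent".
Answer: after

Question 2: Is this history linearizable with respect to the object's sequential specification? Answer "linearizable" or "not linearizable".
not linearizable

through event 6 a valid linearization exists; event 7 (#3 responding at time 7) ends that
the completed operations (3 total) allow one real-time order; the atomic register replay rejects it
no completion choice of the 1 pending operation (#4) rescues it — every subset was tried
take #1, #2, #3 (pending dropped): step 3 already fails, because #3 r() → 4 cannot occur there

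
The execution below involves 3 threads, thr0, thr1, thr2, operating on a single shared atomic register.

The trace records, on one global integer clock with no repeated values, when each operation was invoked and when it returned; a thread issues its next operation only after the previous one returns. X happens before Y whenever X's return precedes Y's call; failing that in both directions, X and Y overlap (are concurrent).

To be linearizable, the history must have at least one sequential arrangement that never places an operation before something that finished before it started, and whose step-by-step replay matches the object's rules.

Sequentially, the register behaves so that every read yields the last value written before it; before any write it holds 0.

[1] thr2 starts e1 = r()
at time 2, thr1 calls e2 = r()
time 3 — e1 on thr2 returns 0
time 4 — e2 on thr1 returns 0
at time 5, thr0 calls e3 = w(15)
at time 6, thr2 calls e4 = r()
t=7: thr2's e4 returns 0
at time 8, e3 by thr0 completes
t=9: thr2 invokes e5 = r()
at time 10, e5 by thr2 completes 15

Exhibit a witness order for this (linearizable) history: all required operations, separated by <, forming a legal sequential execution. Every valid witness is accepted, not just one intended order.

e1 < e2 < e4 < e3 < e5

step 1: e1 r() → 0 — value 0
step 2: e2 r() → 0 — value 0
step 3: e4 r() → 0 — value 0
step 4: e3 w(15) — value 15
step 5: e5 r() → 15 — value 15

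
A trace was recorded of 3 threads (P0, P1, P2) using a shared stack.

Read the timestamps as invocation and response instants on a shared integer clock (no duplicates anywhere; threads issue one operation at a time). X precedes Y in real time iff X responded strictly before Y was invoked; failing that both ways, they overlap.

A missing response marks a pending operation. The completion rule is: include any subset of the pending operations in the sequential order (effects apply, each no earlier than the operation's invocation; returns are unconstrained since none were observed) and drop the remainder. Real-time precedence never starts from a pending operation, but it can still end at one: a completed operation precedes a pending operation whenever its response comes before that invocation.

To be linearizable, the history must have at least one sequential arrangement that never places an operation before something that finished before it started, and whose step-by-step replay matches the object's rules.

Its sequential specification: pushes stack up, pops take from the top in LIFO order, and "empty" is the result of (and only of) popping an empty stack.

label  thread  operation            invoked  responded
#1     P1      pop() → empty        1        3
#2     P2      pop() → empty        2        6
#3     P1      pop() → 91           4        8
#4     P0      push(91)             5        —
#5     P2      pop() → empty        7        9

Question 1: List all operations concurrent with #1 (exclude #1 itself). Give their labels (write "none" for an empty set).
Answer: #2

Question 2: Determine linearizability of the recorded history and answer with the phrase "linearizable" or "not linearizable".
linearizable

a witness: #1, #2, #4, #3, #5
step 1: #1 pop() → empty — stack <>
step 2: #2 pop() → empty — stack <>
step 3: #4 push(91) (pending, included) — stack <91>
step 4: #3 pop() → 91 — stack <>
step 5: #5 pop() → empty — stack <>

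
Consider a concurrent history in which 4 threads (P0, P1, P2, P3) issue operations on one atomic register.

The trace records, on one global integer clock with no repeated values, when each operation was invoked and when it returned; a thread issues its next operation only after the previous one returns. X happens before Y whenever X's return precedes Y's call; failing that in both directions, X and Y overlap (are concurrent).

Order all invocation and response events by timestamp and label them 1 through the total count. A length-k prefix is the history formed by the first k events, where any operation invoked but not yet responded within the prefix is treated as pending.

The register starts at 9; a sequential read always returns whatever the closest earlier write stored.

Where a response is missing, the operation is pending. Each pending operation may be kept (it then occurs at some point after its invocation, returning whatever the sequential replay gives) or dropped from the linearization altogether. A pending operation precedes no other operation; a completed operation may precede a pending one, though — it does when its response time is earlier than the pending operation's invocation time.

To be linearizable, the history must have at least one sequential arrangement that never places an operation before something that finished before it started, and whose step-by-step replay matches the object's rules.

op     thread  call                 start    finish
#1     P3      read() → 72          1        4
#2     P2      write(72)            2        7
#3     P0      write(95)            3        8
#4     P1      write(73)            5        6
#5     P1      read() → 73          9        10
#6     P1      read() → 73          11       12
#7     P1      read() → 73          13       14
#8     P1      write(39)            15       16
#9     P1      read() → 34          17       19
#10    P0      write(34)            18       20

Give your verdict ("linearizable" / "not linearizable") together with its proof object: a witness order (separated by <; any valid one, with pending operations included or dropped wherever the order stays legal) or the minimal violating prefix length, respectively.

step 1: #2 write(72) — value 72
step 2: #1 read() → 72 — value 72
step 3: #3 write(95) — value 95
step 4: #4 write(73) — value 73
step 5: #5 read() → 73 — value 73
step 6: #6 read() → 73 — value 73
step 7: #7 read() → 73 — value 73
step 8: #8 write(39) — value 39
step 9: #10 write(34) — value 34
step 10: #9 read() → 34 — value 34

linearizable — witness: #2 < #1 < #3 < #4 < #5 < #6 < #7 < #8 < #10 < #9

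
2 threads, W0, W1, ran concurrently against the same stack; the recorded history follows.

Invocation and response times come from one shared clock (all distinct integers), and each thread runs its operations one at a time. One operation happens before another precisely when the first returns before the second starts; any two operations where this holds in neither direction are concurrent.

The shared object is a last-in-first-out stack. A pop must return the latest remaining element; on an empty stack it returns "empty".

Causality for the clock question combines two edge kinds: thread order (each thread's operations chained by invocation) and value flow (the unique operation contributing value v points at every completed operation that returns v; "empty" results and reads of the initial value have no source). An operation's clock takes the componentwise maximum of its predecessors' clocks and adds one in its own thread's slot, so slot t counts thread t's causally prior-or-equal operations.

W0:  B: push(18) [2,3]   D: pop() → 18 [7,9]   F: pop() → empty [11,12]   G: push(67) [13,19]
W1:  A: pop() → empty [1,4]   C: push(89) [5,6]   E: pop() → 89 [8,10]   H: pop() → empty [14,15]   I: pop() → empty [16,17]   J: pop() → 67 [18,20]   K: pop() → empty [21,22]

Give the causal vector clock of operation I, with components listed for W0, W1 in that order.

no predecessors for A (invoked 1): W1 increments from zero → (0, 1)
no predecessors for B (invoked 2): W0 increments from zero → (1, 0)
invoked at 5, C merges VC(A)=(0, 1) and bumps W1's slot → (0, 2)
invoked at 7, D merges VC(B)=(1, 0) and bumps W0's slot → (2, 0)
invoked at 8, E merges VC(C)=(0, 2) and bumps W1's slot → (0, 3)
invoked at 11, F merges VC(D)=(2, 0) and bumps W0's slot → (3, 0)
invoked at 14, H merges VC(E)=(0, 3) and bumps W1's slot → (0, 4)
invoked at 13, G merges VC(F)=(3, 0) and bumps W0's slot → (4, 0)
invoked at 16, I merges VC(H)=(0, 4) and bumps W1's slot → (0, 5)
invoked at 18, J merges VC(G)=(4, 0), VC(I)=(0, 5) and bumps W1's slot → (4, 6)
invoked at 21, K merges VC(J)=(4, 6) and bumps W1's slot → (4, 7)
target: VC(I) = (0, 5)

(0, 5)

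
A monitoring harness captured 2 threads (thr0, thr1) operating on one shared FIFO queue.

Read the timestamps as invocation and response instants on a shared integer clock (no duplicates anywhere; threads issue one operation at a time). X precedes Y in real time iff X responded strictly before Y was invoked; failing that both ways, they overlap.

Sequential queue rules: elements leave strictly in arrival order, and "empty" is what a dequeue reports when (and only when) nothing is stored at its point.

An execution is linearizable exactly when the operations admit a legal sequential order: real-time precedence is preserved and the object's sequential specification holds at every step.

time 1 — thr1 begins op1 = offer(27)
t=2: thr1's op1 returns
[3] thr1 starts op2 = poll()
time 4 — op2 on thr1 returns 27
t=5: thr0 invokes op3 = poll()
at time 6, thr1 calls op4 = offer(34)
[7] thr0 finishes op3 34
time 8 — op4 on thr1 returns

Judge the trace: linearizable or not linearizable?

one valid linearization: op1, op2, op4, op3
1. op1 offer(27), leaving queue <27>
2. op2 poll() → 27, leaving queue <>
3. op4 offer(34), leaving queue <34>
4. op3 poll() → 34, leaving queue <>

linearizable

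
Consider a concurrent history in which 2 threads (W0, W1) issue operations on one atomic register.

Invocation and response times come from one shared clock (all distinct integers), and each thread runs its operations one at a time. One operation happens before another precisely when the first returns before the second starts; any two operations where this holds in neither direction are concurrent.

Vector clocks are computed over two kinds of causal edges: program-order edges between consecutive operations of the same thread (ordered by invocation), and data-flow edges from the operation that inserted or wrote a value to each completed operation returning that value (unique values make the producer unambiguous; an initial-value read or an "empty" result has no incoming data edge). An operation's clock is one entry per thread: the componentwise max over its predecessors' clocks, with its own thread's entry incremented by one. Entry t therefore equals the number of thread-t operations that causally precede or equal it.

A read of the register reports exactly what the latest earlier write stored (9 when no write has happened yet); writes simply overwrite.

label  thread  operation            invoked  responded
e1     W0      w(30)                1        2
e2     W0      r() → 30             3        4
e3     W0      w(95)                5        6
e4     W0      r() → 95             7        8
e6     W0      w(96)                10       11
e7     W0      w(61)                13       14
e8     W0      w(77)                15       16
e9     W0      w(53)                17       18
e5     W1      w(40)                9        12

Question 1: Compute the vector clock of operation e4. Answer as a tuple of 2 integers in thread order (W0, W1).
root op e5, invoked 9: fresh clock plus W1's own tick → (0, 1)
root op e1, invoked 1: fresh clock plus W0's own tick → (1, 0)
e2, invoked 3, takes VC(e1)=(1, 0) under max, adds 1 for W0 → (2, 0)
e3, invoked 5, takes VC(e2)=(2, 0) under max, adds 1 for W0 → (3, 0)
e4, invoked 7, takes VC(e3)=(3, 0) under max, adds 1 for W0 → (4, 0)
e6, invoked 10, takes VC(e4)=(4, 0) under max, adds 1 for W0 → (5, 0)
e7, invoked 13, takes VC(e6)=(5, 0) under max, adds 1 for W0 → (6, 0)
e8, invoked 15, takes VC(e7)=(6, 0) under max, adds 1 for W0 → (7, 0)
e9, invoked 17, takes VC(e8)=(7, 0) under max, adds 1 for W0 → (8, 0)
target: VC(e4) = (4, 0)

(4, 0)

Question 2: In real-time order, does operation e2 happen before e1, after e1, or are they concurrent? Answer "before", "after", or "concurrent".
e2 spans [3,4], e1 spans [1,2]
resp(e1)=2 < inv(e2)=3

after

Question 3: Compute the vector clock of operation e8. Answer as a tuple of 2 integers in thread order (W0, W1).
VC(e5, invoked at 9): no causal predecessors; +1 on W1 → (0, 1)
VC(e1, invoked at 1): no causal predecessors; +1 on W0 → (1, 0)
e2 (invocation 3): componentwise max over VC(e1)=(1, 0), +1 at W0, giving (2, 0)
e3 (invocation 5): componentwise max over VC(e2)=(2, 0), +1 at W0, giving (3, 0)
e4 (invocation 7): componentwise max over VC(e3)=(3, 0), +1 at W0, giving (4, 0)
e6 (invocation 10): componentwise max over VC(e4)=(4, 0), +1 at W0, giving (5, 0)
e7 (invocation 13): componentwise max over VC(e6)=(5, 0), +1 at W0, giving (6, 0)
e8 (invocation 15): componentwise max over VC(e7)=(6, 0), +1 at W0, giving (7, 0)
e9 (invocation 17): componentwise max over VC(e8)=(7, 0), +1 at W0, giving (8, 0)
target: VC(e8) = (7, 0)

(7, 0)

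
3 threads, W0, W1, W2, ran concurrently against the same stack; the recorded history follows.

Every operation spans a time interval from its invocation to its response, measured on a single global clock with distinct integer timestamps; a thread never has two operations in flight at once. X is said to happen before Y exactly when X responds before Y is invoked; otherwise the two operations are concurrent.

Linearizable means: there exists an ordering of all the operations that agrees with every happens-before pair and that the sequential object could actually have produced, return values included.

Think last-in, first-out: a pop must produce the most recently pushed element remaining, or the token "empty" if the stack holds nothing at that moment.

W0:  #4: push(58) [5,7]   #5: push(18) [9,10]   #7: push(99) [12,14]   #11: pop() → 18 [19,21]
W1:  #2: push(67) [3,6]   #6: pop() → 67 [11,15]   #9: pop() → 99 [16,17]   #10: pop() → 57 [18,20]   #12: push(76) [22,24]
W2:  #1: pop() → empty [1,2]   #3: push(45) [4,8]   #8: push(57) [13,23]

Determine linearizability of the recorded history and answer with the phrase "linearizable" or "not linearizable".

not linearizable

events 1..14 are fine; event 15 — the response of #6 at time 15 — makes the prefix non-linearizable
every one of the 12 real-time-consistent orders over 7 completed stack ops fails the sequential spec
include/drop combinations of the 1 pending operation (#8) were all tried; none helps
for example #1, #2, #3, #4, #5, #6, #7 (pending dropped) fails at step 6: #6 pop() → 67 is not legal there
for example #1, #2, #3, #4, #5, #7, #6 (pending dropped) fails at step 7: #6 pop() → 67 is not legal there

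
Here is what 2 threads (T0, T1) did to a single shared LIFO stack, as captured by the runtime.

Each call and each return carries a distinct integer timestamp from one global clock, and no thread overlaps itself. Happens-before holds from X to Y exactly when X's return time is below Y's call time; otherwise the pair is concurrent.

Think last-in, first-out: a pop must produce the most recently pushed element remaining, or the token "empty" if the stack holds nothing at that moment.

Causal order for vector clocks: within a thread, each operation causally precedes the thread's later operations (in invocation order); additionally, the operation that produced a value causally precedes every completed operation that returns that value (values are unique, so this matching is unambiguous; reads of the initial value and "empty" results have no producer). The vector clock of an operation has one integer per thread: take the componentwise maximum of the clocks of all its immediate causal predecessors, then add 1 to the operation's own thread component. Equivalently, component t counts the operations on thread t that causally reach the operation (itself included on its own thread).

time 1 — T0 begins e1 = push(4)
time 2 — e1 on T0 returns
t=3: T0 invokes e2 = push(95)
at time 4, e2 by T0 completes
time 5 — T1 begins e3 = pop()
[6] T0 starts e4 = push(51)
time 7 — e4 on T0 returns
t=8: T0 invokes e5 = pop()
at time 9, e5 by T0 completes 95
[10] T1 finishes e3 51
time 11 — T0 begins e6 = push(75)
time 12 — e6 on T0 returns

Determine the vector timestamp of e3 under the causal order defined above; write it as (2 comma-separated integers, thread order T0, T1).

no predecessors for e1 (invoked 1): T0 increments from zero → (1, 0)
invoked at 3, e2 merges VC(e1)=(1, 0) and bumps T0's slot → (2, 0)
invoked at 6, e4 merges VC(e2)=(2, 0) and bumps T0's slot → (3, 0)
invoked at 5, e3 merges VC(e4)=(3, 0) and bumps T1's slot → (3, 1)
invoked at 8, e5 merges VC(e2)=(2, 0), VC(e4)=(3, 0) and bumps T0's slot → (4, 0)
invoked at 11, e6 merges VC(e5)=(4, 0) and bumps T0's slot → (5, 0)
target: VC(e3) = (3, 1)

(3, 1)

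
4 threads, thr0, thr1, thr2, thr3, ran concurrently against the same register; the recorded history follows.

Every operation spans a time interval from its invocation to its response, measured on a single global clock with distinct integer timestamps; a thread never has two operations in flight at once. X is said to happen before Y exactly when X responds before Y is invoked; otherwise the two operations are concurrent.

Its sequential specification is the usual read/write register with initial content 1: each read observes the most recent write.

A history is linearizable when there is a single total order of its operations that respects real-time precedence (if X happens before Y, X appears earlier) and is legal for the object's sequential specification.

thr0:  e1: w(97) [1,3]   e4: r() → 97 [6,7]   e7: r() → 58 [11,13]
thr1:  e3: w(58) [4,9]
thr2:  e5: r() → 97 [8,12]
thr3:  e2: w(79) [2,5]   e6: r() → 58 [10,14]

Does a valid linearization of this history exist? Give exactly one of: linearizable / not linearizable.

linearizable

a witness: e2, e1, e4, e5, e3, e6, e7
step 1: e2 w(79) — value 79
step 2: e1 w(97) — value 97
step 3: e4 r() → 97 — value 97
step 4: e5 r() → 97 — value 97
step 5: e3 w(58) — value 58
step 6: e6 r() → 58 — value 58
step 7: e7 r() → 58 — value 58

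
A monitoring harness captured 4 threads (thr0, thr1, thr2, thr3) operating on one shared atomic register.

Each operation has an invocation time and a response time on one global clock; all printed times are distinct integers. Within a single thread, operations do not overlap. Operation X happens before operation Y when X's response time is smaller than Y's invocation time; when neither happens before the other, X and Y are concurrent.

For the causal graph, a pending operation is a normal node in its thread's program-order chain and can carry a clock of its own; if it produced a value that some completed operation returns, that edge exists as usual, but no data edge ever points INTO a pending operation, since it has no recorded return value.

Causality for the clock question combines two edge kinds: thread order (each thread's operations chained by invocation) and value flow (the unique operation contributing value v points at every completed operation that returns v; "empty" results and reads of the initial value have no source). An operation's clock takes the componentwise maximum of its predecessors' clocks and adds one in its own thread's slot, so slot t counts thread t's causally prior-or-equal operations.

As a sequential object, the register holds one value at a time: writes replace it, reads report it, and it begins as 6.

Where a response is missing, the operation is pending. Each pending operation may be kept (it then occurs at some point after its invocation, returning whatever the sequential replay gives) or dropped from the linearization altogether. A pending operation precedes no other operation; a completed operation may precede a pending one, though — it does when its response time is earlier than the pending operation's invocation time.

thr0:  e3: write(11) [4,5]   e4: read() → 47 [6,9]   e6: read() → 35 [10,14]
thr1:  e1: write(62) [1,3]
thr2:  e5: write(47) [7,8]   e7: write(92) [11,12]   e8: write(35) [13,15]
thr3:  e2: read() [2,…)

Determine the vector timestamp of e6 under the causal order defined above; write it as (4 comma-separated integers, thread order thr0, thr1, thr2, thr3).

e2, invoked 2, has no incoming edges; only thr3's bump applies → (0, 0, 0, 1)
e5, invoked 7, has no incoming edges; only thr2's bump applies → (0, 0, 1, 0)
e1, invoked 1, has no incoming edges; only thr1's bump applies → (0, 1, 0, 0)
e3, invoked 4, has no incoming edges; only thr0's bump applies → (1, 0, 0, 0)
from VC(e5)=(0, 0, 1, 0), e7 (invoked 11) maxes components and bumps thr2 → (0, 0, 2, 0)
from VC(e7)=(0, 0, 2, 0), e8 (invoked 13) maxes components and bumps thr2 → (0, 0, 3, 0)
from VC(e3)=(1, 0, 0, 0), VC(e5)=(0, 0, 1, 0), e4 (invoked 6) maxes components and bumps thr0 → (2, 0, 1, 0)
from VC(e4)=(2, 0, 1, 0), VC(e8)=(0, 0, 3, 0), e6 (invoked 10) maxes components and bumps thr0 → (3, 0, 3, 0)
target: VC(e6) = (3, 0, 3, 0)

(3, 0, 3, 0)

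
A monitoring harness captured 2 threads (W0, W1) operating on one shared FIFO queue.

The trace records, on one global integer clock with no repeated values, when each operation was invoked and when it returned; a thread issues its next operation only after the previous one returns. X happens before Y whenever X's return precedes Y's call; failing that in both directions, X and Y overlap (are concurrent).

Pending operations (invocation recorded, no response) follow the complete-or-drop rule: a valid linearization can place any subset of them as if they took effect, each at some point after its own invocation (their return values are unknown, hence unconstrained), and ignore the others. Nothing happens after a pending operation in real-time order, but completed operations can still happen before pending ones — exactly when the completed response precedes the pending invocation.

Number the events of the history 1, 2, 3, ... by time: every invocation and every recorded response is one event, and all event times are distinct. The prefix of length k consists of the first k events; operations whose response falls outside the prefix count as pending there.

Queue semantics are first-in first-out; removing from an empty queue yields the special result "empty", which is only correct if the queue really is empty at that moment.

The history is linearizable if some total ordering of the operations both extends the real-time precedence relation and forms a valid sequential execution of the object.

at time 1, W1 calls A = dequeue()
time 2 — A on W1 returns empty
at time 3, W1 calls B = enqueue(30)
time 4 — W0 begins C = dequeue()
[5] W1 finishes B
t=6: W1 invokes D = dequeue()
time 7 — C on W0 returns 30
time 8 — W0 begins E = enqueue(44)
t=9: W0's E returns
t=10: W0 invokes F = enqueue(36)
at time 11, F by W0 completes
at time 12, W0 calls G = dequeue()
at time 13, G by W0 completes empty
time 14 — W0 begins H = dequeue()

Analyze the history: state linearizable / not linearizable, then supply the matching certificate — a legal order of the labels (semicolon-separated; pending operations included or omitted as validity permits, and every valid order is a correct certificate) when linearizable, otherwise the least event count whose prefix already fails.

through event 12 a valid linearization exists; event 13 (G responding at time 13) ends that
all 2 real-time-respecting orders fail — 6 completed FIFO queue operations, no legal replay
including or dropping the 1 pending operation (D) in any combination fails
sample order A, B, C, E, F, G (pending dropped) stalls at step 6 — G dequeue() → empty has no legal effect
sample order A, C, B, E, F, G (pending dropped) stalls at step 2 — C dequeue() → 30 has no legal effect

not linearizable — minimal violating prefix: 13 events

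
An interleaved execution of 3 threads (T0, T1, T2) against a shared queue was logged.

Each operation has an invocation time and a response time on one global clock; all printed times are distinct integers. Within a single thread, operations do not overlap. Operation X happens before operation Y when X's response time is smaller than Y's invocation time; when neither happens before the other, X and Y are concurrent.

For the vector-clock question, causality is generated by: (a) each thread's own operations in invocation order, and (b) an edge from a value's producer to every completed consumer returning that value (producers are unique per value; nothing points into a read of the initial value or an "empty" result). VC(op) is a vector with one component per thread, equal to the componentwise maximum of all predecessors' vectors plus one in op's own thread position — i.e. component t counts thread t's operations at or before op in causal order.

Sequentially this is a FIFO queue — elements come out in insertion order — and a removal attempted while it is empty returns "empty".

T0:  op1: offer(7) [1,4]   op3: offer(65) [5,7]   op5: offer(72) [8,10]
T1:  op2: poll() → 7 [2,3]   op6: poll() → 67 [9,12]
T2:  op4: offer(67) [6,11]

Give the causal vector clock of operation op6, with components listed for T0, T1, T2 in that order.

root op op4, invoked 6: fresh clock plus T2's own tick → (0, 0, 1)
root op op1, invoked 1: fresh clock plus T0's own tick → (1, 0, 0)
VC(op2, invoked at 2): max of VC(op1)=(1, 0, 0), then +1 on thread T1 → (1, 1, 0)
VC(op3, invoked at 5): max of VC(op1)=(1, 0, 0), then +1 on thread T0 → (2, 0, 0)
VC(op5, invoked at 8): max of VC(op3)=(2, 0, 0), then +1 on thread T0 → (3, 0, 0)
VC(op6, invoked at 9): max of VC(op2)=(1, 1, 0), VC(op4)=(0, 0, 1), then +1 on thread T1 → (1, 2, 1)
target: VC(op6) = (1, 2, 1)

(1, 2, 1)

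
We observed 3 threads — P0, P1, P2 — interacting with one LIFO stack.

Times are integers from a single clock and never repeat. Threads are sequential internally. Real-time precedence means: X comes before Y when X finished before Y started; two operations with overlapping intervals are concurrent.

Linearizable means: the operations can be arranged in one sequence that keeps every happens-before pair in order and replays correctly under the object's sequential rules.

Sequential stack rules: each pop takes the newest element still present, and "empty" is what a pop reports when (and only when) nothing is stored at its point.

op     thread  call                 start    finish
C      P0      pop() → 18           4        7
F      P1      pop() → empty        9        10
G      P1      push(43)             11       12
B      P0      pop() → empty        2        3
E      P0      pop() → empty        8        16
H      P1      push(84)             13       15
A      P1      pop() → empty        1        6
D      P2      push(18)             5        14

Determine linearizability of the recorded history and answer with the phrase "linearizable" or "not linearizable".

a witness: A, B, D, C, E, F, G, H
after step 1 (A pop() → empty): stack <>
after step 2 (B pop() → empty): stack <>
after step 3 (D push(18)): stack <18>
after step 4 (C pop() → 18): stack <>
after step 5 (E pop() → empty): stack <>
after step 6 (F pop() → empty): stack <>
after step 7 (G push(43)): stack <43>
after step 8 (H push(84)): stack <43,84>

linearizable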